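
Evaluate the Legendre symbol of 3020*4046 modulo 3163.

1

By multiplicativity, (3020·4046 / 3163) = (3020 / 3163)·(4046 / 3163).
First factor (3020 / 3163):
Factor out 2: 3020 = 2^2·755. Since 3163 ≡ 3 (mod 8), (2 / 3163) = -1, and (2 / 3163)^2 = +1. Now have (755 / 3163).
Both 755 ≡ 3 and 3163 ≡ 3 (mod 4), so reciprocity gives (755 / 3163) = -(3163 / 755). Reduce: 3163 ≡ 143 (mod 755). Now have -(143 / 755).
Both 143 ≡ 3 and 755 ≡ 3 (mod 4), so reciprocity gives (143 / 755) = -(755 / 143). Reduce: 755 ≡ 40 (mod 143). Now have (40 / 143).
Factor out 2: 40 = 2^3·5. Since 143 ≡ 7 (mod 8), (2 / 143) = +1, and (2 / 143)^3 = +1. Now have (5 / 143).
5 ≡ 1 (mod 4), so quadratic reciprocity gives (5 / 143) = (143 / 5). Reduce: 143 ≡ 3 (mod 5). Now have (3 / 5).
5 ≡ 1 (mod 4), so quadratic reciprocity gives (3 / 5) = (5 / 3). Reduce: 5 ≡ 2 (mod 3). Now have (2 / 3).
Factor out 2: 2 = 2. Since 3 ≡ 3 (mod 8), (2 / 3) = -1. Now have -(1 / 3).
(1 / 3) = 1. Collecting the sign factors: -1.
Second factor (4046 / 3163):
Reduce the numerator: 4046 ≡ 883 (mod 3163), so (4046 / 3163) = (883 / 3163).
Both 883 ≡ 3 and 3163 ≡ 3 (mod 4), so reciprocity gives (883 / 3163) = -(3163 / 883). Reduce: 3163 ≡ 514 (mod 883). Now have -(514 / 883).
Factor out 2: 514 = 2·257. Since 883 ≡ 3 (mod 8), (2 / 883) = -1. Now have (257 / 883).
257 ≡ 1 (mod 4), so quadratic reciprocity gives (257 / 883) = (883 / 257). Reduce: 883 ≡ 112 (mod 257). Now have (112 / 257).
Factor out 2: 112 = 2^4·7. Since 257 ≡ 1 (mod 8), (2 / 257) = +1, and (2 / 257)^4 = +1. Now have (7 / 257).
257 ≡ 1 (mod 4), so quadratic reciprocity gives (7 / 257) = (257 / 7). Reduce: 257 ≡ 5 (mod 7). Now have (5 / 7).
5 ≡ 1 (mod 4), so quadratic reciprocity gives (5 / 7) = (7 / 5). Reduce: 7 ≡ 2 (mod 5). Now have (2 / 5).
Factor out 2: 2 = 2. Since 5 ≡ 5 (mod 8), (2 / 5) = -1. Now have -(1 / 5).
(1 / 5) = 1. Collecting the sign factors: -1.
Product: (-1)·(-1) = 1.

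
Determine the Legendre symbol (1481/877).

-1

(1481/877)
  = (604/877)    [1481 ≡ 604 mod 877]
  = (151/877)    [877 ≡ 5 mod 8 ⇒ (2/877)^2 = +1]
  = (877/151)    [QR: 877 ≡ 1 mod 4, sign kept]
  = (122/151)    [877 ≡ 122 mod 151]
  = (61/151)    [151 ≡ 7 mod 8 ⇒ (2/151) = +1]
  = (151/61)    [QR: 61 ≡ 1 mod 4, sign kept]
  = (29/61)    [151 ≡ 29 mod 61]
  = (61/29)    [QR: 29 ≡ 1 mod 4, sign kept]
  = (3/29)    [61 ≡ 3 mod 29]
  = (29/3)    [QR: 29 ≡ 1 mod 4, sign kept]
  = (2/3)    [29 ≡ 2 mod 3]
  = -(1/3)    [3 ≡ 3 mod 8 ⇒ (2/3) = -1]
  = -1    [(1/3) = 1]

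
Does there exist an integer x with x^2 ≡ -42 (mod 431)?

yes

Reduce the numerator: -42 ≡ 389 (mod 431), so (-42/431) = (389/431).
389 ≡ 1 (mod 4), so quadratic reciprocity gives (389/431) = (431/389). Reduce: 431 ≡ 42 (mod 389). Now have (42/389).
Factor out 2: 42 = 2·21. Since 389 ≡ 5 (mod 8), (2/389) = -1. Now have -(21/389).
21 ≡ 1 (mod 4), so quadratic reciprocity gives (21/389) = (389/21). Reduce: 389 ≡ 11 (mod 21). Now have -(11/21).
21 ≡ 1 (mod 4), so quadratic reciprocity gives (11/21) = (21/11). Reduce: 21 ≡ 10 (mod 11). Now have -(10/11).
Factor out 2: 10 = 2·5. Since 11 ≡ 3 (mod 8), (2/11) = -1. Now have (5/11).
5 ≡ 1 (mod 4), so quadratic reciprocity gives (5/11) = (11/5). Reduce: 11 ≡ 1 (mod 5). Now have (1/5).
(1/5) = 1. Collecting the sign factors: 1.
(-42/431) = 1, and 431 is prime, so -42 is a quadratic residue mod 431.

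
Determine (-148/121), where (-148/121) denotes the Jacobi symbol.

(-148/121)
  = (148/121)    [121 ≡ 1 mod 4 ⇒ (-1/121) = +1]
  = (27/121)    [148 ≡ 27 mod 121]
  = (121/27)    [QR: 121 ≡ 1 mod 4, sign kept]
  = (13/27)    [121 ≡ 13 mod 27]
  = (27/13)    [QR: 13 ≡ 1 mod 4, sign kept]
  = (1/13)    [27 ≡ 1 mod 13]
  = 1    [(1/13) = 1]

1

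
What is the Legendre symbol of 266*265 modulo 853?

By multiplicativity, (266·265/853) = (266/853)·(265/853).
First factor (266/853):
Factor out 2: 266 = 2·133. Since 853 ≡ 5 (mod 8), (2/853) = -1. Now have -(133/853).
133 ≡ 1 (mod 4), so quadratic reciprocity gives (133/853) = (853/133). Reduce: 853 ≡ 55 (mod 133). Now have -(55/133).
133 ≡ 1 (mod 4), so quadratic reciprocity gives (55/133) = (133/55). Reduce: 133 ≡ 23 (mod 55). Now have -(23/55).
Both 23 ≡ 3 and 55 ≡ 3 (mod 4), so reciprocity gives (23/55) = -(55/23). Reduce: 55 ≡ 9 (mod 23). Now have (9/23).
9 ≡ 1 (mod 4), so quadratic reciprocity gives (9/23) = (23/9). Reduce: 23 ≡ 5 (mod 9). Now have (5/9).
5 ≡ 1 (mod 4), so quadratic reciprocity gives (5/9) = (9/5). Reduce: 9 ≡ 4 (mod 5). Now have (4/5).
Factor out 2: 4 = 2^2. Since 5 ≡ 5 (mod 8), (2/5) = -1, and (2/5)^2 = +1. Now have (1/5).
(1/5) = 1. Collecting the sign factors: 1.
Second factor (265/853):
265 ≡ 1 (mod 4), so quadratic reciprocity gives (265/853) = (853/265). Reduce: 853 ≡ 58 (mod 265). Now have (58/265).
Factor out 2: 58 = 2·29. Since 265 ≡ 1 (mod 8), (2/265) = +1. Now have (29/265).
29 ≡ 1 (mod 4), so quadratic reciprocity gives (29/265) = (265/29). Reduce: 265 ≡ 4 (mod 29). Now have (4/29).
Factor out 2: 4 = 2^2. Since 29 ≡ 5 (mod 8), (2/29) = -1, and (2/29)^2 = +1. Now have (1/29).
(1/29) = 1. Collecting the sign factors: 1.
Product: (1)·(1) = 1.

1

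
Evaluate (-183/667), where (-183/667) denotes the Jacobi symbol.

Reduce the numerator: -183 ≡ 484 (mod 667), so (-183/667) = (484/667).
Factor out 2: 484 = 2^2·121. Since 667 ≡ 3 (mod 8), (2/667) = -1, and (2/667)^2 = +1. Now have (121/667).
121 ≡ 1 (mod 4), so quadratic reciprocity gives (121/667) = (667/121). Reduce: 667 ≡ 62 (mod 121). Now have (62/121).
Factor out 2: 62 = 2·31. Since 121 ≡ 1 (mod 8), (2/121) = +1. Now have (31/121).
121 ≡ 1 (mod 4), so quadratic reciprocity gives (31/121) = (121/31). Reduce: 121 ≡ 28 (mod 31). Now have (28/31).
Factor out 2: 28 = 2^2·7. Since 31 ≡ 7 (mod 8), (2/31) = +1, and (2/31)^2 = +1. Now have (7/31).
Both 7 ≡ 3 and 31 ≡ 3 (mod 4), so reciprocity gives (7/31) = -(31/7). Reduce: 31 ≡ 3 (mod 7). Now have -(3/7).
Both 3 ≡ 3 and 7 ≡ 3 (mod 4), so reciprocity gives (3/7) = -(7/3). Reduce: 7 ≡ 1 (mod 3). Now have (1/3).
(1/3) = 1. Collecting the sign factors: 1.

1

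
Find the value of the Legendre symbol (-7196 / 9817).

Reduce the numerator: -7196 ≡ 2621 (mod 9817), so (-7196 / 9817) = (2621 / 9817).
2621 ≡ 1 (mod 4), so quadratic reciprocity gives (2621 / 9817) = (9817 / 2621). Reduce: 9817 ≡ 1954 (mod 2621). Now have (1954 / 2621).
Factor out 2: 1954 = 2·977. Since 2621 ≡ 5 (mod 8), (2 / 2621) = -1. Now have -(977 / 2621).
977 ≡ 1 (mod 4), so quadratic reciprocity gives (977 / 2621) = (2621 / 977). Reduce: 2621 ≡ 667 (mod 977). Now have -(667 / 977).
977 ≡ 1 (mod 4), so quadratic reciprocity gives (667 / 977) = (977 / 667). Reduce: 977 ≡ 310 (mod 667). Now have -(310 / 667).
Factor out 2: 310 = 2·155. Since 667 ≡ 3 (mod 8), (2 / 667) = -1. Now have (155 / 667).
Both 155 ≡ 3 and 667 ≡ 3 (mod 4), so reciprocity gives (155 / 667) = -(667 / 155). Reduce: 667 ≡ 47 (mod 155). Now have -(47 / 155).
Both 47 ≡ 3 and 155 ≡ 3 (mod 4), so reciprocity gives (47 / 155) = -(155 / 47). Reduce: 155 ≡ 14 (mod 47). Now have (14 / 47).
Factor out 2: 14 = 2·7. Since 47 ≡ 7 (mod 8), (2 / 47) = +1. Now have (7 / 47).
Both 7 ≡ 3 and 47 ≡ 3 (mod 4), so reciprocity gives (7 / 47) = -(47 / 7). Reduce: 47 ≡ 5 (mod 7). Now have -(5 / 7).
5 ≡ 1 (mod 4), so quadratic reciprocity gives (5 / 7) = (7 / 5). Reduce: 7 ≡ 2 (mod 5). Now have -(2 / 5).
Factor out 2: 2 = 2. Since 5 ≡ 5 (mod 8), (2 / 5) = -1. Now have (1 / 5).
(1 / 5) = 1. Collecting the sign factors: 1.

1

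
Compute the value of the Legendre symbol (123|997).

-1

997 ≡ 1 (mod 4), so quadratic reciprocity gives (123|997) = (997|123). Reduce: 997 ≡ 13 (mod 123). Now have (13|123).
13 ≡ 1 (mod 4), so quadratic reciprocity gives (13|123) = (123|13). Reduce: 123 ≡ 6 (mod 13). Now have (6|13).
Factor out 2: 6 = 2·3. Since 13 ≡ 5 (mod 8), (2|13) = -1. Now have -(3|13).
13 ≡ 1 (mod 4), so quadratic reciprocity gives (3|13) = (13|3). Reduce: 13 ≡ 1 (mod 3). Now have -(1|3).
(1|3) = 1. Collecting the sign factors: -1.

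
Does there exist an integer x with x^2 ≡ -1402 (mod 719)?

yes

Reduce the numerator: -1402 ≡ 36 (mod 719), so (-1402/719) = (36/719).
Factor out 2: 36 = 2^2·9. Since 719 ≡ 7 (mod 8), (2/719) = +1, and (2/719)^2 = +1. Now have (9/719).
9 ≡ 1 (mod 4), so quadratic reciprocity gives (9/719) = (719/9). Reduce: 719 ≡ 8 (mod 9). Now have (8/9).
Factor out 2: 8 = 2^3. Since 9 ≡ 1 (mod 8), (2/9) = +1, and (2/9)^3 = +1. Now have (1/9).
(1/9) = 1. Collecting the sign factors: 1.
(-1402/719) = 1, and 719 is prime, so -1402 is a quadratic residue mod 719.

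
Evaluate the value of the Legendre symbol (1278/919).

Reduce the numerator: 1278 ≡ 359 (mod 919), so (1278/919) = (359/919).
Both 359 ≡ 3 and 919 ≡ 3 (mod 4), so reciprocity gives (359/919) = -(919/359). Reduce: 919 ≡ 201 (mod 359). Now have -(201/359).
201 ≡ 1 (mod 4), so quadratic reciprocity gives (201/359) = (359/201). Reduce: 359 ≡ 158 (mod 201). Now have -(158/201).
Factor out 2: 158 = 2·79. Since 201 ≡ 1 (mod 8), (2/201) = +1. Now have -(79/201).
201 ≡ 1 (mod 4), so quadratic reciprocity gives (79/201) = (201/79). Reduce: 201 ≡ 43 (mod 79). Now have -(43/79).
Both 43 ≡ 3 and 79 ≡ 3 (mod 4), so reciprocity gives (43/79) = -(79/43). Reduce: 79 ≡ 36 (mod 43). Now have (36/43).
Factor out 2: 36 = 2^2·9. Since 43 ≡ 3 (mod 8), (2/43) = -1, and (2/43)^2 = +1. Now have (9/43).
9 ≡ 1 (mod 4), so quadratic reciprocity gives (9/43) = (43/9). Reduce: 43 ≡ 7 (mod 9). Now have (7/9).
9 ≡ 1 (mod 4), so quadratic reciprocity gives (7/9) = (9/7). Reduce: 9 ≡ 2 (mod 7). Now have (2/7).
Factor out 2: 2 = 2. Since 7 ≡ 7 (mod 8), (2/7) = +1. Now have (1/7).
(1/7) = 1. Collecting the sign factors: 1.

1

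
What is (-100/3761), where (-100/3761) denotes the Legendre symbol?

Pull out -1: (-100/3761) = (-1/3761)·(100/3761). Since 3761 ≡ 1 (mod 4), (-1/3761) = +1. Now have (100/3761).
Factor out 2: 100 = 2^2·25. Since 3761 ≡ 1 (mod 8), (2/3761) = +1, and (2/3761)^2 = +1. Now have (25/3761).
25 ≡ 1 (mod 4), so quadratic reciprocity gives (25/3761) = (3761/25). Reduce: 3761 ≡ 11 (mod 25). Now have (11/25).
25 ≡ 1 (mod 4), so quadratic reciprocity gives (11/25) = (25/11). Reduce: 25 ≡ 3 (mod 11). Now have (3/11).
Both 3 ≡ 3 and 11 ≡ 3 (mod 4), so reciprocity gives (3/11) = -(11/3). Reduce: 11 ≡ 2 (mod 3). Now have -(2/3).
Factor out 2: 2 = 2. Since 3 ≡ 3 (mod 8), (2/3) = -1. Now have (1/3).
(1/3) = 1. Collecting the sign factors: 1.

1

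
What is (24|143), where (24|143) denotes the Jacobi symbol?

Factor out 2: 24 = 2^3·3. Since 143 ≡ 7 (mod 8), (2|143) = +1, and (2|143)^3 = +1. Now have (3|143).
Both 3 ≡ 3 and 143 ≡ 3 (mod 4), so reciprocity gives (3|143) = -(143|3). Reduce: 143 ≡ 2 (mod 3). Now have -(2|3).
Factor out 2: 2 = 2. Since 3 ≡ 3 (mod 8), (2|3) = -1. Now have (1|3).
(1|3) = 1. Collecting the sign factors: 1.

1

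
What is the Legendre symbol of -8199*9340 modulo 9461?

By multiplicativity, (-8199·9340 / 9461) = (-8199 / 9461)·(9340 / 9461).
First factor (-8199 / 9461):
(-8199 / 9461)
  = (8199 / 9461)    [9461 ≡ 1 mod 4 ⇒ (-1 / 9461) = +1]
  = (9461 / 8199)    [QR: 9461 ≡ 1 mod 4, sign kept]
  = (1262 / 8199)    [9461 ≡ 1262 mod 8199]
  = (631 / 8199)    [8199 ≡ 7 mod 8 ⇒ (2 / 8199) = +1]
  = -(8199 / 631)    [QR: both ≡ 3 mod 4, sign flips]
  = -(627 / 631)    [8199 ≡ 627 mod 631]
  = (631 / 627)    [QR: both ≡ 3 mod 4, sign flips]
  = (4 / 627)    [631 ≡ 4 mod 627]
  = (1 / 627)    [627 ≡ 3 mod 8 ⇒ (2 / 627)^2 = +1]
  = 1    [(1 / 627) = 1]
Second factor (9340 / 9461):
(9340 / 9461)
  = (2335 / 9461)    [9461 ≡ 5 mod 8 ⇒ (2 / 9461)^2 = +1]
  = (9461 / 2335)    [QR: 9461 ≡ 1 mod 4, sign kept]
  = (121 / 2335)    [9461 ≡ 121 mod 2335]
  = (2335 / 121)    [QR: 121 ≡ 1 mod 4, sign kept]
  = (36 / 121)    [2335 ≡ 36 mod 121]
  = (9 / 121)    [121 ≡ 1 mod 8 ⇒ (2 / 121)^2 = +1]
  = (121 / 9)    [QR: 9 ≡ 1 mod 4, sign kept]
  = (4 / 9)    [121 ≡ 4 mod 9]
  = (1 / 9)    [9 ≡ 1 mod 8 ⇒ (2 / 9)^2 = +1]
  = 1    [(1 / 9) = 1]
Product: (1)·(1) = 1.

1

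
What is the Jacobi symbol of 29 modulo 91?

1

(29/91)
  = (91/29)    [QR: 29 ≡ 1 mod 4, sign kept]
  = (4/29)    [91 ≡ 4 mod 29]
  = (1/29)    [29 ≡ 5 mod 8 ⇒ (2/29)^2 = +1]
  = 1    [(1/29) = 1]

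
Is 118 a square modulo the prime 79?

(118/79)
  = (39/79)    [118 ≡ 39 mod 79]
  = -(79/39)    [QR: both ≡ 3 mod 4, sign flips]
  = -(1/39)    [79 ≡ 1 mod 39]
  = -1    [(1/39) = 1]
(118/79) = -1, and 79 is prime, so 118 is not a quadratic residue mod 79.

no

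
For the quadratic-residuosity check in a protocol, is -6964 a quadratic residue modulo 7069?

no

Reduce the numerator: -6964 ≡ 105 (mod 7069), so (-6964|7069) = (105|7069).
105 ≡ 1 (mod 4), so quadratic reciprocity gives (105|7069) = (7069|105). Reduce: 7069 ≡ 34 (mod 105). Now have (34|105).
Factor out 2: 34 = 2·17. Since 105 ≡ 1 (mod 8), (2|105) = +1. Now have (17|105).
17 ≡ 1 (mod 4), so quadratic reciprocity gives (17|105) = (105|17). Reduce: 105 ≡ 3 (mod 17). Now have (3|17).
17 ≡ 1 (mod 4), so quadratic reciprocity gives (3|17) = (17|3). Reduce: 17 ≡ 2 (mod 3). Now have (2|3).
Factor out 2: 2 = 2. Since 3 ≡ 3 (mod 8), (2|3) = -1. Now have -(1|3).
(1|3) = 1. Collecting the sign factors: -1.
(-6964|7069) = -1, and 7069 is prime, so -6964 is not a quadratic residue mod 7069.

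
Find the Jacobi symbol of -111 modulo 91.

-1

(-111/91)
  = (71/91)    [-111 ≡ 71 mod 91]
  = -(91/71)    [QR: both ≡ 3 mod 4, sign flips]
  = -(20/71)    [91 ≡ 20 mod 71]
  = -(5/71)    [71 ≡ 7 mod 8 ⇒ (2/71)^2 = +1]
  = -(71/5)    [QR: 5 ≡ 1 mod 4, sign kept]
  = -(1/5)    [71 ≡ 1 mod 5]
  = -1    [(1/5) = 1]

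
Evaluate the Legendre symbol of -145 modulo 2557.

Reduce the numerator: -145 ≡ 2412 (mod 2557), so (-145/2557) = (2412/2557).
Factor out 2: 2412 = 2^2·603. Since 2557 ≡ 5 (mod 8), (2/2557) = -1, and (2/2557)^2 = +1. Now have (603/2557).
2557 ≡ 1 (mod 4), so quadratic reciprocity gives (603/2557) = (2557/603). Reduce: 2557 ≡ 145 (mod 603). Now have (145/603).
145 ≡ 1 (mod 4), so quadratic reciprocity gives (145/603) = (603/145). Reduce: 603 ≡ 23 (mod 145). Now have (23/145).
145 ≡ 1 (mod 4), so quadratic reciprocity gives (23/145) = (145/23). Reduce: 145 ≡ 7 (mod 23). Now have (7/23).
Both 7 ≡ 3 and 23 ≡ 3 (mod 4), so reciprocity gives (7/23) = -(23/7). Reduce: 23 ≡ 2 (mod 7). Now have -(2/7).
Factor out 2: 2 = 2. Since 7 ≡ 7 (mod 8), (2/7) = +1. Now have -(1/7).
(1/7) = 1. Collecting the sign factors: -1.

-1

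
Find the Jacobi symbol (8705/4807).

1

(8705/4807)
  = (3898/4807)    [8705 ≡ 3898 mod 4807]
  = (1949/4807)    [4807 ≡ 7 mod 8 ⇒ (2/4807) = +1]
  = (4807/1949)    [QR: 1949 ≡ 1 mod 4, sign kept]
  = (909/1949)    [4807 ≡ 909 mod 1949]
  = (1949/909)    [QR: 909 ≡ 1 mod 4, sign kept]
  = (131/909)    [1949 ≡ 131 mod 909]
  = (909/131)    [QR: 909 ≡ 1 mod 4, sign kept]
  = (123/131)    [909 ≡ 123 mod 131]
  = -(131/123)    [QR: both ≡ 3 mod 4, sign flips]
  = -(8/123)    [131 ≡ 8 mod 123]
  = (1/123)    [123 ≡ 3 mod 8 ⇒ (2/123)^3 = -1]
  = 1    [(1/123) = 1]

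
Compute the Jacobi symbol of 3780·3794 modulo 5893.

-1

By multiplicativity, (3780·3794/5893) = (3780/5893)·(3794/5893).
First factor (3780/5893):
Factor out 2: 3780 = 2^2·945. Since 5893 ≡ 5 (mod 8), (2/5893) = -1, and (2/5893)^2 = +1. Now have (945/5893).
945 ≡ 1 (mod 4), so quadratic reciprocity gives (945/5893) = (5893/945). Reduce: 5893 ≡ 223 (mod 945). Now have (223/945).
945 ≡ 1 (mod 4), so quadratic reciprocity gives (223/945) = (945/223). Reduce: 945 ≡ 53 (mod 223). Now have (53/223).
53 ≡ 1 (mod 4), so quadratic reciprocity gives (53/223) = (223/53). Reduce: 223 ≡ 11 (mod 53). Now have (11/53).
53 ≡ 1 (mod 4), so quadratic reciprocity gives (11/53) = (53/11). Reduce: 53 ≡ 9 (mod 11). Now have (9/11).
9 ≡ 1 (mod 4), so quadratic reciprocity gives (9/11) = (11/9). Reduce: 11 ≡ 2 (mod 9). Now have (2/9).
Factor out 2: 2 = 2. Since 9 ≡ 1 (mod 8), (2/9) = +1. Now have (1/9).
(1/9) = 1. Collecting the sign factors: 1.
Second factor (3794/5893):
Factor out 2: 3794 = 2·1897. Since 5893 ≡ 5 (mod 8), (2/5893) = -1. Now have -(1897/5893).
1897 ≡ 1 (mod 4), so quadratic reciprocity gives (1897/5893) = (5893/1897). Reduce: 5893 ≡ 202 (mod 1897). Now have -(202/1897).
Factor out 2: 202 = 2·101. Since 1897 ≡ 1 (mod 8), (2/1897) = +1. Now have -(101/1897).
101 ≡ 1 (mod 4), so quadratic reciprocity gives (101/1897) = (1897/101). Reduce: 1897 ≡ 79 (mod 101). Now have -(79/101).
101 ≡ 1 (mod 4), so quadratic reciprocity gives (79/101) = (101/79). Reduce: 101 ≡ 22 (mod 79). Now have -(22/79).
Factor out 2: 22 = 2·11. Since 79 ≡ 7 (mod 8), (2/79) = +1. Now have -(11/79).
Both 11 ≡ 3 and 79 ≡ 3 (mod 4), so reciprocity gives (11/79) = -(79/11). Reduce: 79 ≡ 2 (mod 11). Now have (2/11).
Factor out 2: 2 = 2. Since 11 ≡ 3 (mod 8), (2/11) = -1. Now have -(1/11).
(1/11) = 1. Collecting the sign factors: -1.
Product: (1)·(-1) = -1.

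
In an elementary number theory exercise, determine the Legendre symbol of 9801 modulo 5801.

(9801|5801)
  = (4000|5801)    [9801 ≡ 4000 mod 5801]
  = (125|5801)    [5801 ≡ 1 mod 8 ⇒ (2|5801)^5 = +1]
  = (5801|125)    [QR: 125 ≡ 1 mod 4, sign kept]
  = (51|125)    [5801 ≡ 51 mod 125]
  = (125|51)    [QR: 125 ≡ 1 mod 4, sign kept]
  = (23|51)    [125 ≡ 23 mod 51]
  = -(51|23)    [QR: both ≡ 3 mod 4, sign flips]
  = -(5|23)    [51 ≡ 5 mod 23]
  = -(23|5)    [QR: 5 ≡ 1 mod 4, sign kept]
  = -(3|5)    [23 ≡ 3 mod 5]
  = -(5|3)    [QR: 5 ≡ 1 mod 4, sign kept]
  = -(2|3)    [5 ≡ 2 mod 3]
  = (1|3)    [3 ≡ 3 mod 8 ⇒ (2|3) = -1]
  = 1    [(1|3) = 1]

1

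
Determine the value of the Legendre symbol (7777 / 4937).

-1

(7777 / 4937)
  = (2840 / 4937)    [7777 ≡ 2840 mod 4937]
  = (355 / 4937)    [4937 ≡ 1 mod 8 ⇒ (2 / 4937)^3 = +1]
  = (4937 / 355)    [QR: 4937 ≡ 1 mod 4, sign kept]
  = (322 / 355)    [4937 ≡ 322 mod 355]
  = -(161 / 355)    [355 ≡ 3 mod 8 ⇒ (2 / 355) = -1]
  = -(355 / 161)    [QR: 161 ≡ 1 mod 4, sign kept]
  = -(33 / 161)    [355 ≡ 33 mod 161]
  = -(161 / 33)    [QR: 33 ≡ 1 mod 4, sign kept]
  = -(29 / 33)    [161 ≡ 29 mod 33]
  = -(33 / 29)    [QR: 29 ≡ 1 mod 4, sign kept]
  = -(4 / 29)    [33 ≡ 4 mod 29]
  = -(1 / 29)    [29 ≡ 5 mod 8 ⇒ (2 / 29)^2 = +1]
  = -1    [(1 / 29) = 1]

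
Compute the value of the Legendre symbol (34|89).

(34|89)
  = (17|89)    [89 ≡ 1 mod 8 ⇒ (2|89) = +1]
  = (89|17)    [QR: 17 ≡ 1 mod 4, sign kept]
  = (4|17)    [89 ≡ 4 mod 17]
  = (1|17)    [17 ≡ 1 mod 8 ⇒ (2|17)^2 = +1]
  = 1    [(1|17) = 1]

1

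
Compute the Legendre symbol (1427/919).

Reduce the numerator: 1427 ≡ 508 (mod 919), so (1427/919) = (508/919).
Factor out 2: 508 = 2^2·127. Since 919 ≡ 7 (mod 8), (2/919) = +1, and (2/919)^2 = +1. Now have (127/919).
Both 127 ≡ 3 and 919 ≡ 3 (mod 4), so reciprocity gives (127/919) = -(919/127). Reduce: 919 ≡ 30 (mod 127). Now have -(30/127).
Factor out 2: 30 = 2·15. Since 127 ≡ 7 (mod 8), (2/127) = +1. Now have -(15/127).
Both 15 ≡ 3 and 127 ≡ 3 (mod 4), so reciprocity gives (15/127) = -(127/15). Reduce: 127 ≡ 7 (mod 15). Now have (7/15).
Both 7 ≡ 3 and 15 ≡ 3 (mod 4), so reciprocity gives (7/15) = -(15/7). Reduce: 15 ≡ 1 (mod 7). Now have -(1/7).
(1/7) = 1. Collecting the sign factors: -1.

-1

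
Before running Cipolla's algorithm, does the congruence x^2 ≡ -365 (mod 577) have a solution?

(-365/577)
  = (365/577)    [577 ≡ 1 mod 4 ⇒ (-1/577) = +1]
  = (577/365)    [QR: 365 ≡ 1 mod 4, sign kept]
  = (212/365)    [577 ≡ 212 mod 365]
  = (53/365)    [365 ≡ 5 mod 8 ⇒ (2/365)^2 = +1]
  = (365/53)    [QR: 53 ≡ 1 mod 4, sign kept]
  = (47/53)    [365 ≡ 47 mod 53]
  = (53/47)    [QR: 53 ≡ 1 mod 4, sign kept]
  = (6/47)    [53 ≡ 6 mod 47]
  = (3/47)    [47 ≡ 7 mod 8 ⇒ (2/47) = +1]
  = -(47/3)    [QR: both ≡ 3 mod 4, sign flips]
  = -(2/3)    [47 ≡ 2 mod 3]
  = (1/3)    [3 ≡ 3 mod 8 ⇒ (2/3) = -1]
  = 1    [(1/3) = 1]
(-365/577) = 1, and 577 is prime, so -365 is a quadratic residue mod 577.

yes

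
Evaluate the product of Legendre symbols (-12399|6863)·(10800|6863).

-1

By multiplicativity, (-12399·10800|6863) = (-12399|6863)·(10800|6863).
First factor (-12399|6863):
(-12399|6863)
  = (1327|6863)    [-12399 ≡ 1327 mod 6863]
  = -(6863|1327)    [QR: both ≡ 3 mod 4, sign flips]
  = -(228|1327)    [6863 ≡ 228 mod 1327]
  = -(57|1327)    [1327 ≡ 7 mod 8 ⇒ (2|1327)^2 = +1]
  = -(1327|57)    [QR: 57 ≡ 1 mod 4, sign kept]
  = -(16|57)    [1327 ≡ 16 mod 57]
  = -(1|57)    [57 ≡ 1 mod 8 ⇒ (2|57)^4 = +1]
  = -1    [(1|57) = 1]
Second factor (10800|6863):
(10800|6863)
  = (3937|6863)    [10800 ≡ 3937 mod 6863]
  = (6863|3937)    [QR: 3937 ≡ 1 mod 4, sign kept]
  = (2926|3937)    [6863 ≡ 2926 mod 3937]
  = (1463|3937)    [3937 ≡ 1 mod 8 ⇒ (2|3937) = +1]
  = (3937|1463)    [QR: 3937 ≡ 1 mod 4, sign kept]
  = (1011|1463)    [3937 ≡ 1011 mod 1463]
  = -(1463|1011)    [QR: both ≡ 3 mod 4, sign flips]
  = -(452|1011)    [1463 ≡ 452 mod 1011]
  = -(113|1011)    [1011 ≡ 3 mod 8 ⇒ (2|1011)^2 = +1]
  = -(1011|113)    [QR: 113 ≡ 1 mod 4, sign kept]
  = -(107|113)    [1011 ≡ 107 mod 113]
  = -(113|107)    [QR: 113 ≡ 1 mod 4, sign kept]
  = -(6|107)    [113 ≡ 6 mod 107]
  = (3|107)    [107 ≡ 3 mod 8 ⇒ (2|107) = -1]
  = -(107|3)    [QR: both ≡ 3 mod 4, sign flips]
  = -(2|3)    [107 ≡ 2 mod 3]
  = (1|3)    [3 ≡ 3 mod 8 ⇒ (2|3) = -1]
  = 1    [(1|3) = 1]
Product: (-1)·(1) = -1.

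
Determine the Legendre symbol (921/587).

-1

(921/587)
  = (334/587)    [921 ≡ 334 mod 587]
  = -(167/587)    [587 ≡ 3 mod 8 ⇒ (2/587) = -1]
  = (587/167)    [QR: both ≡ 3 mod 4, sign flips]
  = (86/167)    [587 ≡ 86 mod 167]
  = (43/167)    [167 ≡ 7 mod 8 ⇒ (2/167) = +1]
  = -(167/43)    [QR: both ≡ 3 mod 4, sign flips]
  = -(38/43)    [167 ≡ 38 mod 43]
  = (19/43)    [43 ≡ 3 mod 8 ⇒ (2/43) = -1]
  = -(43/19)    [QR: both ≡ 3 mod 4, sign flips]
  = -(5/19)    [43 ≡ 5 mod 19]
  = -(19/5)    [QR: 5 ≡ 1 mod 4, sign kept]
  = -(4/5)    [19 ≡ 4 mod 5]
  = -(1/5)    [5 ≡ 5 mod 8 ⇒ (2/5)^2 = +1]
  = -1    [(1/5) = 1]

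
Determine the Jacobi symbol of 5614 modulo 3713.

(5614 / 3713)
  = (1901 / 3713)    [5614 ≡ 1901 mod 3713]
  = (3713 / 1901)    [QR: 1901 ≡ 1 mod 4, sign kept]
  = (1812 / 1901)    [3713 ≡ 1812 mod 1901]
  = (453 / 1901)    [1901 ≡ 5 mod 8 ⇒ (2 / 1901)^2 = +1]
  = (1901 / 453)    [QR: 453 ≡ 1 mod 4, sign kept]
  = (89 / 453)    [1901 ≡ 89 mod 453]
  = (453 / 89)    [QR: 89 ≡ 1 mod 4, sign kept]
  = (8 / 89)    [453 ≡ 8 mod 89]
  = (1 / 89)    [89 ≡ 1 mod 8 ⇒ (2 / 89)^3 = +1]
  = 1    [(1 / 89) = 1]

1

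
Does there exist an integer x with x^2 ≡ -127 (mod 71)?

yes

(-127/71)
  = (15/71)    [-127 ≡ 15 mod 71]
  = -(71/15)    [QR: both ≡ 3 mod 4, sign flips]
  = -(11/15)    [71 ≡ 11 mod 15]
  = (15/11)    [QR: both ≡ 3 mod 4, sign flips]
  = (4/11)    [15 ≡ 4 mod 11]
  = (1/11)    [11 ≡ 3 mod 8 ⇒ (2/11)^2 = +1]
  = 1    [(1/11) = 1]
The Legendre symbol is 1, so x^2 ≡ -127 (mod 71) has solution.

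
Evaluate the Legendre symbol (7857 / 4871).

-1

Reduce the numerator: 7857 ≡ 2986 (mod 4871), so (7857 / 4871) = (2986 / 4871).
Factor out 2: 2986 = 2·1493. Since 4871 ≡ 7 (mod 8), (2 / 4871) = +1. Now have (1493 / 4871).
1493 ≡ 1 (mod 4), so quadratic reciprocity gives (1493 / 4871) = (4871 / 1493). Reduce: 4871 ≡ 392 (mod 1493). Now have (392 / 1493).
Factor out 2: 392 = 2^3·49. Since 1493 ≡ 5 (mod 8), (2 / 1493) = -1, and (2 / 1493)^3 = -1. Now have -(49 / 1493).
49 ≡ 1 (mod 4), so quadratic reciprocity gives (49 / 1493) = (1493 / 49). Reduce: 1493 ≡ 23 (mod 49). Now have -(23 / 49).
49 ≡ 1 (mod 4), so quadratic reciprocity gives (23 / 49) = (49 / 23). Reduce: 49 ≡ 3 (mod 23). Now have -(3 / 23).
Both 3 ≡ 3 and 23 ≡ 3 (mod 4), so reciprocity gives (3 / 23) = -(23 / 3). Reduce: 23 ≡ 2 (mod 3). Now have (2 / 3).
Factor out 2: 2 = 2. Since 3 ≡ 3 (mod 8), (2 / 3) = -1. Now have -(1 / 3).
(1 / 3) = 1. Collecting the sign factors: -1.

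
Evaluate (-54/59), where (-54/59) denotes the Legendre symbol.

Pull out -1: (-54/59) = (-1/59)·(54/59). Since 59 ≡ 3 (mod 4), (-1/59) = -1. Now have -(54/59).
Factor out 2: 54 = 2·27. Since 59 ≡ 3 (mod 8), (2/59) = -1. Now have (27/59).
Both 27 ≡ 3 and 59 ≡ 3 (mod 4), so reciprocity gives (27/59) = -(59/27). Reduce: 59 ≡ 5 (mod 27). Now have -(5/27).
5 ≡ 1 (mod 4), so quadratic reciprocity gives (5/27) = (27/5). Reduce: 27 ≡ 2 (mod 5). Now have -(2/5).
Factor out 2: 2 = 2. Since 5 ≡ 5 (mod 8), (2/5) = -1. Now have (1/5).
(1/5) = 1. Collecting the sign factors: 1.

1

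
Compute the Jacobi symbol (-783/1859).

1

(-783/1859)
  = -(783/1859)    [1859 ≡ 3 mod 4 ⇒ (-1/1859) = -1]
  = (1859/783)    [QR: both ≡ 3 mod 4, sign flips]
  = (293/783)    [1859 ≡ 293 mod 783]
  = (783/293)    [QR: 293 ≡ 1 mod 4, sign kept]
  = (197/293)    [783 ≡ 197 mod 293]
  = (293/197)    [QR: 197 ≡ 1 mod 4, sign kept]
  = (96/197)    [293 ≡ 96 mod 197]
  = -(3/197)    [197 ≡ 5 mod 8 ⇒ (2/197)^5 = -1]
  = -(197/3)    [QR: 197 ≡ 1 mod 4, sign kept]
  = -(2/3)    [197 ≡ 2 mod 3]
  = (1/3)    [3 ≡ 3 mod 8 ⇒ (2/3) = -1]
  = 1    [(1/3) = 1]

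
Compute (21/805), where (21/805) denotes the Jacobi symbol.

21 ≡ 1 (mod 4), so quadratic reciprocity gives (21/805) = (805/21). Reduce: 805 ≡ 7 (mod 21). Now have (7/21).
21 ≡ 1 (mod 4), so quadratic reciprocity gives (7/21) = (21/7). Reduce: 21 ≡ 0 (mod 7). Now have (0/7).
The numerator is now 0 with denominator 7 > 1: the symbol is 0.

0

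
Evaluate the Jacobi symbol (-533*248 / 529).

1

By multiplicativity, (-533·248 / 529) = (-533 / 529)·(248 / 529).
First factor (-533 / 529):
(-533 / 529)
  = (525 / 529)    [-533 ≡ 525 mod 529]
  = (529 / 525)    [QR: 525 ≡ 1 mod 4, sign kept]
  = (4 / 525)    [529 ≡ 4 mod 525]
  = (1 / 525)    [525 ≡ 5 mod 8 ⇒ (2 / 525)^2 = +1]
  = 1    [(1 / 525) = 1]
Second factor (248 / 529):
(248 / 529)
  = (31 / 529)    [529 ≡ 1 mod 8 ⇒ (2 / 529)^3 = +1]
  = (529 / 31)    [QR: 529 ≡ 1 mod 4, sign kept]
  = (2 / 31)    [529 ≡ 2 mod 31]
  = (1 / 31)    [31 ≡ 7 mod 8 ⇒ (2 / 31) = +1]
  = 1    [(1 / 31) = 1]
Product: (1)·(1) = 1.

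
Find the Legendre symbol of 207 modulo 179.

(207 / 179)
  = (28 / 179)    [207 ≡ 28 mod 179]
  = (7 / 179)    [179 ≡ 3 mod 8 ⇒ (2 / 179)^2 = +1]
  = -(179 / 7)    [QR: both ≡ 3 mod 4, sign flips]
  = -(4 / 7)    [179 ≡ 4 mod 7]
  = -(1 / 7)    [7 ≡ 7 mod 8 ⇒ (2 / 7)^2 = +1]
  = -1    [(1 / 7) = 1]

-1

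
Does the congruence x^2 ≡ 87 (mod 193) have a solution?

(87/193)
  = (193/87)    [QR: 193 ≡ 1 mod 4, sign kept]
  = (19/87)    [193 ≡ 19 mod 87]
  = -(87/19)    [QR: both ≡ 3 mod 4, sign flips]
  = -(11/19)    [87 ≡ 11 mod 19]
  = (19/11)    [QR: both ≡ 3 mod 4, sign flips]
  = (8/11)    [19 ≡ 8 mod 11]
  = -(1/11)    [11 ≡ 3 mod 8 ⇒ (2/11)^3 = -1]
  = -1    [(1/11) = 1]
The Legendre symbol is -1, so x^2 ≡ 87 (mod 193) has no solution.

no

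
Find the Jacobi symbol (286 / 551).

Factor out 2: 286 = 2·143. Since 551 ≡ 7 (mod 8), (2 / 551) = +1. Now have (143 / 551).
Both 143 ≡ 3 and 551 ≡ 3 (mod 4), so reciprocity gives (143 / 551) = -(551 / 143). Reduce: 551 ≡ 122 (mod 143). Now have -(122 / 143).
Factor out 2: 122 = 2·61. Since 143 ≡ 7 (mod 8), (2 / 143) = +1. Now have -(61 / 143).
61 ≡ 1 (mod 4), so quadratic reciprocity gives (61 / 143) = (143 / 61). Reduce: 143 ≡ 21 (mod 61). Now have -(21 / 61).
21 ≡ 1 (mod 4), so quadratic reciprocity gives (21 / 61) = (61 / 21). Reduce: 61 ≡ 19 (mod 21). Now have -(19 / 21).
21 ≡ 1 (mod 4), so quadratic reciprocity gives (19 / 21) = (21 / 19). Reduce: 21 ≡ 2 (mod 19). Now have -(2 / 19).
Factor out 2: 2 = 2. Since 19 ≡ 3 (mod 8), (2 / 19) = -1. Now have (1 / 19).
(1 / 19) = 1. Collecting the sign factors: 1.

1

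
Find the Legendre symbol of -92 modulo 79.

(-92 / 79)
  = (66 / 79)    [-92 ≡ 66 mod 79]
  = (33 / 79)    [79 ≡ 7 mod 8 ⇒ (2 / 79) = +1]
  = (79 / 33)    [QR: 33 ≡ 1 mod 4, sign kept]
  = (13 / 33)    [79 ≡ 13 mod 33]
  = (33 / 13)    [QR: 13 ≡ 1 mod 4, sign kept]
  = (7 / 13)    [33 ≡ 7 mod 13]
  = (13 / 7)    [QR: 13 ≡ 1 mod 4, sign kept]
  = (6 / 7)    [13 ≡ 6 mod 7]
  = (3 / 7)    [7 ≡ 7 mod 8 ⇒ (2 / 7) = +1]
  = -(7 / 3)    [QR: both ≡ 3 mod 4, sign flips]
  = -(1 / 3)    [7 ≡ 1 mod 3]
  = -1    [(1 / 3) = 1]

-1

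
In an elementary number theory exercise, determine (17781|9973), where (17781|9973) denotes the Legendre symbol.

Reduce the numerator: 17781 ≡ 7808 (mod 9973), so (17781|9973) = (7808|9973).
Factor out 2: 7808 = 2^7·61. Since 9973 ≡ 5 (mod 8), (2|9973) = -1, and (2|9973)^7 = -1. Now have -(61|9973).
61 ≡ 1 (mod 4), so quadratic reciprocity gives (61|9973) = (9973|61). Reduce: 9973 ≡ 30 (mod 61). Now have -(30|61).
Factor out 2: 30 = 2·15. Since 61 ≡ 5 (mod 8), (2|61) = -1. Now have (15|61).
61 ≡ 1 (mod 4), so quadratic reciprocity gives (15|61) = (61|15). Reduce: 61 ≡ 1 (mod 15). Now have (1|15).
(1|15) = 1. Collecting the sign factors: 1.

1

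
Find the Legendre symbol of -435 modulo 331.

-1

(-435|331)
  = -(435|331)    [331 ≡ 3 mod 4 ⇒ (-1|331) = -1]
  = -(104|331)    [435 ≡ 104 mod 331]
  = (13|331)    [331 ≡ 3 mod 8 ⇒ (2|331)^3 = -1]
  = (331|13)    [QR: 13 ≡ 1 mod 4, sign kept]
  = (6|13)    [331 ≡ 6 mod 13]
  = -(3|13)    [13 ≡ 5 mod 8 ⇒ (2|13) = -1]
  = -(13|3)    [QR: 13 ≡ 1 mod 4, sign kept]
  = -(1|3)    [13 ≡ 1 mod 3]
  = -1    [(1|3) = 1]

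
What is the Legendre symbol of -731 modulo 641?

(-731|641)
  = (551|641)    [-731 ≡ 551 mod 641]
  = (641|551)    [QR: 641 ≡ 1 mod 4, sign kept]
  = (90|551)    [641 ≡ 90 mod 551]
  = (45|551)    [551 ≡ 7 mod 8 ⇒ (2|551) = +1]
  = (551|45)    [QR: 45 ≡ 1 mod 4, sign kept]
  = (11|45)    [551 ≡ 11 mod 45]
  = (45|11)    [QR: 45 ≡ 1 mod 4, sign kept]
  = (1|11)    [45 ≡ 1 mod 11]
  = 1    [(1|11) = 1]

1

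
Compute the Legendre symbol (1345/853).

1

(1345/853)
  = (492/853)    [1345 ≡ 492 mod 853]
  = (123/853)    [853 ≡ 5 mod 8 ⇒ (2/853)^2 = +1]
  = (853/123)    [QR: 853 ≡ 1 mod 4, sign kept]
  = (115/123)    [853 ≡ 115 mod 123]
  = -(123/115)    [QR: both ≡ 3 mod 4, sign flips]
  = -(8/115)    [123 ≡ 8 mod 115]
  = (1/115)    [115 ≡ 3 mod 8 ⇒ (2/115)^3 = -1]
  = 1    [(1/115) = 1]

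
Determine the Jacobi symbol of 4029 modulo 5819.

(4029/5819)
  = (5819/4029)    [QR: 4029 ≡ 1 mod 4, sign kept]
  = (1790/4029)    [5819 ≡ 1790 mod 4029]
  = -(895/4029)    [4029 ≡ 5 mod 8 ⇒ (2/4029) = -1]
  = -(4029/895)    [QR: 4029 ≡ 1 mod 4, sign kept]
  = -(449/895)    [4029 ≡ 449 mod 895]
  = -(895/449)    [QR: 449 ≡ 1 mod 4, sign kept]
  = -(446/449)    [895 ≡ 446 mod 449]
  = -(223/449)    [449 ≡ 1 mod 8 ⇒ (2/449) = +1]
  = -(449/223)    [QR: 449 ≡ 1 mod 4, sign kept]
  = -(3/223)    [449 ≡ 3 mod 223]
  = (223/3)    [QR: both ≡ 3 mod 4, sign flips]
  = (1/3)    [223 ≡ 1 mod 3]
  = 1    [(1/3) = 1]

1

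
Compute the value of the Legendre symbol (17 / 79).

(17 / 79)
  = (79 / 17)    [QR: 17 ≡ 1 mod 4, sign kept]
  = (11 / 17)    [79 ≡ 11 mod 17]
  = (17 / 11)    [QR: 17 ≡ 1 mod 4, sign kept]
  = (6 / 11)    [17 ≡ 6 mod 11]
  = -(3 / 11)    [11 ≡ 3 mod 8 ⇒ (2 / 11) = -1]
  = (11 / 3)    [QR: both ≡ 3 mod 4, sign flips]
  = (2 / 3)    [11 ≡ 2 mod 3]
  = -(1 / 3)    [3 ≡ 3 mod 8 ⇒ (2 / 3) = -1]
  = -1    [(1 / 3) = 1]

-1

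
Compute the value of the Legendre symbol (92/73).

(92/73)
  = (19/73)    [92 ≡ 19 mod 73]
  = (73/19)    [QR: 73 ≡ 1 mod 4, sign kept]
  = (16/19)    [73 ≡ 16 mod 19]
  = (1/19)    [19 ≡ 3 mod 8 ⇒ (2/19)^4 = +1]
  = 1    [(1/19) = 1]

1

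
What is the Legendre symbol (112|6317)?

(112|6317)
  = (7|6317)    [6317 ≡ 5 mod 8 ⇒ (2|6317)^4 = +1]
  = (6317|7)    [QR: 6317 ≡ 1 mod 4, sign kept]
  = (3|7)    [6317 ≡ 3 mod 7]
  = -(7|3)    [QR: both ≡ 3 mod 4, sign flips]
  = -(1|3)    [7 ≡ 1 mod 3]
  = -1    [(1|3) = 1]

-1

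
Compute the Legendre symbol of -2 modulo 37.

-1

(-2 / 37)
  = (35 / 37)    [-2 ≡ 35 mod 37]
  = (37 / 35)    [QR: 37 ≡ 1 mod 4, sign kept]
  = (2 / 35)    [37 ≡ 2 mod 35]
  = -(1 / 35)    [35 ≡ 3 mod 8 ⇒ (2 / 35) = -1]
  = -1    [(1 / 35) = 1]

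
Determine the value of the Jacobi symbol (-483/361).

Pull out -1: (-483/361) = (-1/361)·(483/361). Since 361 ≡ 1 (mod 4), (-1/361) = +1. Now have (483/361).
Reduce the numerator: 483 ≡ 122 (mod 361), so (483/361) = (122/361).
Factor out 2: 122 = 2·61. Since 361 ≡ 1 (mod 8), (2/361) = +1. Now have (61/361).
61 ≡ 1 (mod 4), so quadratic reciprocity gives (61/361) = (361/61). Reduce: 361 ≡ 56 (mod 61). Now have (56/61).
Factor out 2: 56 = 2^3·7. Since 61 ≡ 5 (mod 8), (2/61) = -1, and (2/61)^3 = -1. Now have -(7/61).
61 ≡ 1 (mod 4), so quadratic reciprocity gives (7/61) = (61/7). Reduce: 61 ≡ 5 (mod 7). Now have -(5/7).
5 ≡ 1 (mod 4), so quadratic reciprocity gives (5/7) = (7/5). Reduce: 7 ≡ 2 (mod 5). Now have -(2/5).
Factor out 2: 2 = 2. Since 5 ≡ 5 (mod 8), (2/5) = -1. Now have (1/5).
(1/5) = 1. Collecting the sign factors: 1.

1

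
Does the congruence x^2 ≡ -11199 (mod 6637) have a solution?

no

(-11199|6637)
  = (2075|6637)    [-11199 ≡ 2075 mod 6637]
  = (6637|2075)    [QR: 6637 ≡ 1 mod 4, sign kept]
  = (412|2075)    [6637 ≡ 412 mod 2075]
  = (103|2075)    [2075 ≡ 3 mod 8 ⇒ (2|2075)^2 = +1]
  = -(2075|103)    [QR: both ≡ 3 mod 4, sign flips]
  = -(15|103)    [2075 ≡ 15 mod 103]
  = (103|15)    [QR: both ≡ 3 mod 4, sign flips]
  = (13|15)    [103 ≡ 13 mod 15]
  = (15|13)    [QR: 13 ≡ 1 mod 4, sign kept]
  = (2|13)    [15 ≡ 2 mod 13]
  = -(1|13)    [13 ≡ 5 mod 8 ⇒ (2|13) = -1]
  = -1    [(1|13) = 1]
The Legendre symbol is -1, so x^2 ≡ -11199 (mod 6637) has no solution.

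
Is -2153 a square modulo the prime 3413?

(-2153|3413)
  = (2153|3413)    [3413 ≡ 1 mod 4 ⇒ (-1|3413) = +1]
  = (3413|2153)    [QR: 2153 ≡ 1 mod 4, sign kept]
  = (1260|2153)    [3413 ≡ 1260 mod 2153]
  = (315|2153)    [2153 ≡ 1 mod 8 ⇒ (2|2153)^2 = +1]
  = (2153|315)    [QR: 2153 ≡ 1 mod 4, sign kept]
  = (263|315)    [2153 ≡ 263 mod 315]
  = -(315|263)    [QR: both ≡ 3 mod 4, sign flips]
  = -(52|263)    [315 ≡ 52 mod 263]
  = -(13|263)    [263 ≡ 7 mod 8 ⇒ (2|263)^2 = +1]
  = -(263|13)    [QR: 13 ≡ 1 mod 4, sign kept]
  = -(3|13)    [263 ≡ 3 mod 13]
  = -(13|3)    [QR: 13 ≡ 1 mod 4, sign kept]
  = -(1|3)    [13 ≡ 1 mod 3]
  = -1    [(1|3) = 1]
(-2153|3413) = -1, and 3413 is prime, so -2153 is not a quadratic residue mod 3413.

no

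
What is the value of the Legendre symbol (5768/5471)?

-1

Reduce the numerator: 5768 ≡ 297 (mod 5471), so (5768/5471) = (297/5471).
297 ≡ 1 (mod 4), so quadratic reciprocity gives (297/5471) = (5471/297). Reduce: 5471 ≡ 125 (mod 297). Now have (125/297).
125 ≡ 1 (mod 4), so quadratic reciprocity gives (125/297) = (297/125). Reduce: 297 ≡ 47 (mod 125). Now have (47/125).
125 ≡ 1 (mod 4), so quadratic reciprocity gives (47/125) = (125/47). Reduce: 125 ≡ 31 (mod 47). Now have (31/47).
Both 31 ≡ 3 and 47 ≡ 3 (mod 4), so reciprocity gives (31/47) = -(47/31). Reduce: 47 ≡ 16 (mod 31). Now have -(16/31).
Factor out 2: 16 = 2^4. Since 31 ≡ 7 (mod 8), (2/31) = +1, and (2/31)^4 = +1. Now have -(1/31).
(1/31) = 1. Collecting the sign factors: -1.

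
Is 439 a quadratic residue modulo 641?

(439/641)
  = (641/439)    [QR: 641 ≡ 1 mod 4, sign kept]
  = (202/439)    [641 ≡ 202 mod 439]
  = (101/439)    [439 ≡ 7 mod 8 ⇒ (2/439) = +1]
  = (439/101)    [QR: 101 ≡ 1 mod 4, sign kept]
  = (35/101)    [439 ≡ 35 mod 101]
  = (101/35)    [QR: 101 ≡ 1 mod 4, sign kept]
  = (31/35)    [101 ≡ 31 mod 35]
  = -(35/31)    [QR: both ≡ 3 mod 4, sign flips]
  = -(4/31)    [35 ≡ 4 mod 31]
  = -(1/31)    [31 ≡ 7 mod 8 ⇒ (2/31)^2 = +1]
  = -1    [(1/31) = 1]
(439/641) = -1, and 641 is prime, so 439 is not a quadratic residue mod 641.

no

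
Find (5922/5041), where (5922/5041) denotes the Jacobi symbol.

(5922/5041)
  = (881/5041)    [5922 ≡ 881 mod 5041]
  = (5041/881)    [QR: 881 ≡ 1 mod 4, sign kept]
  = (636/881)    [5041 ≡ 636 mod 881]
  = (159/881)    [881 ≡ 1 mod 8 ⇒ (2/881)^2 = +1]
  = (881/159)    [QR: 881 ≡ 1 mod 4, sign kept]
  = (86/159)    [881 ≡ 86 mod 159]
  = (43/159)    [159 ≡ 7 mod 8 ⇒ (2/159) = +1]
  = -(159/43)    [QR: both ≡ 3 mod 4, sign flips]
  = -(30/43)    [159 ≡ 30 mod 43]
  = (15/43)    [43 ≡ 3 mod 8 ⇒ (2/43) = -1]
  = -(43/15)    [QR: both ≡ 3 mod 4, sign flips]
  = -(13/15)    [43 ≡ 13 mod 15]
  = -(15/13)    [QR: 13 ≡ 1 mod 4, sign kept]
  = -(2/13)    [15 ≡ 2 mod 13]
  = (1/13)    [13 ≡ 5 mod 8 ⇒ (2/13) = -1]
  = 1    [(1/13) = 1]

1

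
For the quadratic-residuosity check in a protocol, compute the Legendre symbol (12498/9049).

-1

Reduce the numerator: 12498 ≡ 3449 (mod 9049), so (12498/9049) = (3449/9049).
3449 ≡ 1 (mod 4), so quadratic reciprocity gives (3449/9049) = (9049/3449). Reduce: 9049 ≡ 2151 (mod 3449). Now have (2151/3449).
3449 ≡ 1 (mod 4), so quadratic reciprocity gives (2151/3449) = (3449/2151). Reduce: 3449 ≡ 1298 (mod 2151). Now have (1298/2151).
Factor out 2: 1298 = 2·649. Since 2151 ≡ 7 (mod 8), (2/2151) = +1. Now have (649/2151).
649 ≡ 1 (mod 4), so quadratic reciprocity gives (649/2151) = (2151/649). Reduce: 2151 ≡ 204 (mod 649). Now have (204/649).
Factor out 2: 204 = 2^2·51. Since 649 ≡ 1 (mod 8), (2/649) = +1, and (2/649)^2 = +1. Now have (51/649).
649 ≡ 1 (mod 4), so quadratic reciprocity gives (51/649) = (649/51). Reduce: 649 ≡ 37 (mod 51). Now have (37/51).
37 ≡ 1 (mod 4), so quadratic reciprocity gives (37/51) = (51/37). Reduce: 51 ≡ 14 (mod 37). Now have (14/37).
Factor out 2: 14 = 2·7. Since 37 ≡ 5 (mod 8), (2/37) = -1. Now have -(7/37).
37 ≡ 1 (mod 4), so quadratic reciprocity gives (7/37) = (37/7). Reduce: 37 ≡ 2 (mod 7). Now have -(2/7).
Factor out 2: 2 = 2. Since 7 ≡ 7 (mod 8), (2/7) = +1. Now have -(1/7).
(1/7) = 1. Collecting the sign factors: -1.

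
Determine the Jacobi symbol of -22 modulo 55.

0

Reduce the numerator: -22 ≡ 33 (mod 55), so (-22/55) = (33/55).
33 ≡ 1 (mod 4), so quadratic reciprocity gives (33/55) = (55/33). Reduce: 55 ≡ 22 (mod 33). Now have (22/33).
Factor out 2: 22 = 2·11. Since 33 ≡ 1 (mod 8), (2/33) = +1. Now have (11/33).
33 ≡ 1 (mod 4), so quadratic reciprocity gives (11/33) = (33/11). Reduce: 33 ≡ 0 (mod 11). Now have (0/11).
The numerator is now 0 with denominator 11 > 1: the symbol is 0.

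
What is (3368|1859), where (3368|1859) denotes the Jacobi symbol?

-1

Reduce the numerator: 3368 ≡ 1509 (mod 1859), so (3368|1859) = (1509|1859).
1509 ≡ 1 (mod 4), so quadratic reciprocity gives (1509|1859) = (1859|1509). Reduce: 1859 ≡ 350 (mod 1509). Now have (350|1509).
Factor out 2: 350 = 2·175. Since 1509 ≡ 5 (mod 8), (2|1509) = -1. Now have -(175|1509).
1509 ≡ 1 (mod 4), so quadratic reciprocity gives (175|1509) = (1509|175). Reduce: 1509 ≡ 109 (mod 175). Now have -(109|175).
109 ≡ 1 (mod 4), so quadratic reciprocity gives (109|175) = (175|109). Reduce: 175 ≡ 66 (mod 109). Now have -(66|109).
Factor out 2: 66 = 2·33. Since 109 ≡ 5 (mod 8), (2|109) = -1. Now have (33|109).
33 ≡ 1 (mod 4), so quadratic reciprocity gives (33|109) = (109|33). Reduce: 109 ≡ 10 (mod 33). Now have (10|33).
Factor out 2: 10 = 2·5. Since 33 ≡ 1 (mod 8), (2|33) = +1. Now have (5|33).
5 ≡ 1 (mod 4), so quadratic reciprocity gives (5|33) = (33|5). Reduce: 33 ≡ 3 (mod 5). Now have (3|5).
5 ≡ 1 (mod 4), so quadratic reciprocity gives (3|5) = (5|3). Reduce: 5 ≡ 2 (mod 3). Now have (2|3).
Factor out 2: 2 = 2. Since 3 ≡ 3 (mod 8), (2|3) = -1. Now have -(1|3).
(1|3) = 1. Collecting the sign factors: -1.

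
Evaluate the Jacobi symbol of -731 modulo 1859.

Pull out -1: (-731|1859) = (-1|1859)·(731|1859). Since 1859 ≡ 3 (mod 4), (-1|1859) = -1. Now have -(731|1859).
Both 731 ≡ 3 and 1859 ≡ 3 (mod 4), so reciprocity gives (731|1859) = -(1859|731). Reduce: 1859 ≡ 397 (mod 731). Now have (397|731).
397 ≡ 1 (mod 4), so quadratic reciprocity gives (397|731) = (731|397). Reduce: 731 ≡ 334 (mod 397). Now have (334|397).
Factor out 2: 334 = 2·167. Since 397 ≡ 5 (mod 8), (2|397) = -1. Now have -(167|397).
397 ≡ 1 (mod 4), so quadratic reciprocity gives (167|397) = (397|167). Reduce: 397 ≡ 63 (mod 167). Now have -(63|167).
Both 63 ≡ 3 and 167 ≡ 3 (mod 4), so reciprocity gives (63|167) = -(167|63). Reduce: 167 ≡ 41 (mod 63). Now have (41|63).
41 ≡ 1 (mod 4), so quadratic reciprocity gives (41|63) = (63|41). Reduce: 63 ≡ 22 (mod 41). Now have (22|41).
Factor out 2: 22 = 2·11. Since 41 ≡ 1 (mod 8), (2|41) = +1. Now have (11|41).
41 ≡ 1 (mod 4), so quadratic reciprocity gives (11|41) = (41|11). Reduce: 41 ≡ 8 (mod 11). Now have (8|11).
Factor out 2: 8 = 2^3. Since 11 ≡ 3 (mod 8), (2|11) = -1, and (2|11)^3 = -1. Now have -(1|11).
(1|11) = 1. Collecting the sign factors: -1.

-1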